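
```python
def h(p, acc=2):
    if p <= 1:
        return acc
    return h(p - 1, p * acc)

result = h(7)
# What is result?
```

Accumulator trace (n, acc): (7, 2) -> (6, 14) -> (5, 84) -> (4, 420) -> (3, 1680) -> (2, 5040) -> (1, 10080) -> return 10080

Answer: 10080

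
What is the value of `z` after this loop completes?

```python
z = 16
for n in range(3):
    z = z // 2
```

Halve 3 times: 16 // 2^3 = 2
`z` takes the values: 16 → 8 → 4 → 2

Answer: 2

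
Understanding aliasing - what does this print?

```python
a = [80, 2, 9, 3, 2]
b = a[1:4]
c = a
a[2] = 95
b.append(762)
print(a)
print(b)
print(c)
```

Key concept: slice vs alias.
Step by step:
`a = [80, 2, 9, 3, 2]` → a = [80, 2, 9, 3, 2]
`b = a[1:4]` → b = [2, 9, 3]
`c = a` → c = [80, 2, 9, 3, 2] (same object as a)
`a[2] = 95` → a = [80, 2, 95, 3, 2] (same object as c); c = [80, 2, 95, 3, 2] (same object as a)
`b.append(762)` → b = [2, 9, 3, 762]
`print(a)` → prints [80, 2, 95, 3, 2]
`print(b)` → prints [2, 9, 3, 762]
`print(c)` → prints [80, 2, 95, 3, 2]

Answer:
[80, 2, 95, 3, 2]
[2, 9, 3, 762]
[80, 2, 95, 3, 2]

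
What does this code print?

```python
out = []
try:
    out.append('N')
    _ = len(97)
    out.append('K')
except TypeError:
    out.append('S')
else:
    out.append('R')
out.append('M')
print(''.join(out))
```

Execution trace: 'N' (try body) → 'S' (except TypeError) → 'M' (after the try/except). Output: NSM

Answer: NSM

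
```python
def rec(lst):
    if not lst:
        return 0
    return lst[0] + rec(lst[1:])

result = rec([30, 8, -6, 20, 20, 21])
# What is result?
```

30 + 8 + (-6) + 20 + 20 + 21 + 0 = 93

Answer: 93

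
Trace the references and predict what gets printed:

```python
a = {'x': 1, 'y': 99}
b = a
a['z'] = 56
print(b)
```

Key concept: dict aliasing.
Step by step:
`a = {'x': 1, 'y': 99}` → a = {'x': 1, 'y': 99}
`b = a` → b = {'x': 1, 'y': 99} (same object as a)
`a['z'] = 56` → a = {'x': 1, 'y': 99, 'z': 56} (same object as b); b = {'x': 1, 'y': 99, 'z': 56} (same object as a)
`print(b)` → prints {'x': 1, 'y': 99, 'z': 56}

Answer: {'x': 1, 'y': 99, 'z': 56}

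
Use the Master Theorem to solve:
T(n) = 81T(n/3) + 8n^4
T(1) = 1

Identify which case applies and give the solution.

a=81, b=3, f(n)=8n^4. log_3(81) = 4. Since c=4 = 4, Case 2 applies: T(n) = Θ(n^log_b(a) · log n) = O(n^4 log n).

Answer: O(n^4 log n) - Case 2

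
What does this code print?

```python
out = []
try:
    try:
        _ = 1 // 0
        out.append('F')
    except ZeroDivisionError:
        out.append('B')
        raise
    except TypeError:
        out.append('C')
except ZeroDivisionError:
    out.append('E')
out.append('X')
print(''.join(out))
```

Execution trace: 'B' (inner except ZeroDivisionError) → 'E' (outer except ZeroDivisionError) → 'X' (after the try/except). Output: BEX

Answer: BEX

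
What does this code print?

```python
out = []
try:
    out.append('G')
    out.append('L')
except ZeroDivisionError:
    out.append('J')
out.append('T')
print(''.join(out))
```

Execution trace: 'G' (try body) → 'L' (try body, no exception) → 'T' (after the try/except). Output: GLT

Answer: GLT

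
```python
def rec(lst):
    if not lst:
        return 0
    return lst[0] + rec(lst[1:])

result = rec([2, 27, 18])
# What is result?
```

2 + 27 + 18 + 0 = 47

Answer: 47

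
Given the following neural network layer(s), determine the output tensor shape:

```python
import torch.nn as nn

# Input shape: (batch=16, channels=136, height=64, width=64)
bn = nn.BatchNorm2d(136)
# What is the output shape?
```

Input: (16, 136, 64, 64) -> Output: (16, 136, 64, 64)

Answer: (16, 136, 64, 64)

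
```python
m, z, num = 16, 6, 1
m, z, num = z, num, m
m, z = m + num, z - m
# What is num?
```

Trace:
`m, z, num = 16, 6, 1` → m = 16; z = 6; num = 1
`m, z, num = z, num, m` → m = 6; z = 1; num = 16
`m, z = m + num, z - m` → m = 22; z = -5
So num = 16

Answer: 16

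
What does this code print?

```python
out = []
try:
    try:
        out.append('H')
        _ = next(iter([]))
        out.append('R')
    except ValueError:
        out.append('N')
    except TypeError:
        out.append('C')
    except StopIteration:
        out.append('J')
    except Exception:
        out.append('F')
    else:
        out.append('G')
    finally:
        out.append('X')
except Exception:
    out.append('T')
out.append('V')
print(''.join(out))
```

Execution trace: 'H' (inner try body) → 'J' (inner except StopIteration) → 'X' (inner finally) → 'V' (after the try/except). Output: HJXV

Answer: HJXV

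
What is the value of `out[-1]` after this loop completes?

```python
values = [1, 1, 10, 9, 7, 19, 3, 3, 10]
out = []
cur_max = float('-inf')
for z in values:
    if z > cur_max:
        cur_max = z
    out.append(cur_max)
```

Running max ends at 19
`out` takes the values: [] → [1] → [1, 1] → [1, 1, 10] → [1, 1, 10, 10] → [1, 1, 10, 10, 10] → [1, 1, 10, 10, 10, 19] → [1, 1, 10, 10, 10, 19, 19] → [1, 1, 10, 10, 10, 19, 19, 19] → [1, 1, 10, 10, 10, 19, 19, 19, 19]
So `out[-1]` = 19

Answer: 19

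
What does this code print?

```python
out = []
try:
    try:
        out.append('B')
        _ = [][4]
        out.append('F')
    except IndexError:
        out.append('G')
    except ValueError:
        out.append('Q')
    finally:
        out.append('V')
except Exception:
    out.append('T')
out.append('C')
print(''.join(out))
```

Execution trace: 'B' (inner try body) → 'G' (inner except IndexError) → 'V' (inner finally) → 'C' (after the try/except). Output: BGVC

Answer: BGVC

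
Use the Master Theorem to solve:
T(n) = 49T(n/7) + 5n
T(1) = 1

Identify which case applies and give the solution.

a=49, b=7, f(n)=5n. log_7(49) = 2. Since c=1 < 2, Case 1 applies: T(n) = Θ(n^log_b(a)) = O(n^2).

Answer: O(n^2) - Case 1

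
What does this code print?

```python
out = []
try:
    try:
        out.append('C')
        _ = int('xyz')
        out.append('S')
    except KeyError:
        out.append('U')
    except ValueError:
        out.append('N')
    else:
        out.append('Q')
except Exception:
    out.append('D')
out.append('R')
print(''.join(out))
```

Execution trace: 'C' (inner try body) → 'N' (inner except ValueError) → 'R' (after the try/except). Output: CNR

Answer: CNR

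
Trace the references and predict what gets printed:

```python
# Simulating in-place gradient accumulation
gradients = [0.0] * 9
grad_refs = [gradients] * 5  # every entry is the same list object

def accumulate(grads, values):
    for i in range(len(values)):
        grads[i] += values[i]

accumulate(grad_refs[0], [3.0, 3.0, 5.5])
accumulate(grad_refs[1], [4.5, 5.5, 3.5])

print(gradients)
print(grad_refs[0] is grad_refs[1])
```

Key concept: gradient accumulation aliasing.
Step by step:
`gradients = [0.0] * 9` → gradients = [0.0, 0.0, 0.0, 0.0, 0.0, 0.0, 0.0, 0.0, 0.0]
`grad_refs = [gradients] * 5` → grad_refs = [[0.0, 0.0, 0.0, 0.0, 0.0, 0.0, 0.0, 0.0, 0.0], [0.0, 0.0, 0.0, 0.0, 0.0, 0.0, 0.0, 0.0, 0.0], [0.0, 0.0, 0.0, 0.0, 0.0, 0.0, 0.0, 0.0, 0.0], [0.0, 0.0, 0.0, 0.0, 0.0, 0.0, 0.0, 0.0, 0.0], [0.0, 0.0, 0.0, 0.0, 0.0, 0.0, 0.0, 0.0, 0.0]]
`accumulate(grad_refs[0], [3.0, 3.0, 5.5])` → gradients = [3.0, 3.0, 5.5, 0.0, 0.0, 0.0, 0.0, 0.0, 0.0]; grad_refs = [[3.0, 3.0, 5.5, 0.0, 0.0, 0.0, 0.0, 0.0, 0.0], [3.0, 3.0, 5.5, 0.0, 0.0, 0.0, 0.0, 0.0, 0.0], [3.0, 3.0, 5.5, 0.0, 0.0, 0.0, 0.0, 0.0, 0.0], [3.0, 3.0, 5.5, 0.0, 0.0, 0.0, 0.0, 0.0, 0.0], [3.0, 3.0, 5.5, 0.0, 0.0, 0.0, 0.0, 0.0, 0.0]]
`accumulate(grad_refs[1], [4.5, 5.5, 3.5])` → gradients = [7.5, 8.5, 9.0, 0.0, 0.0, 0.0, 0.0, 0.0, 0.0]; grad_refs = [[7.5, 8.5, 9.0, 0.0, 0.0, 0.0, 0.0, 0.0, 0.0], [7.5, 8.5, 9.0, 0.0, 0.0, 0.0, 0.0, 0.0, 0.0], [7.5, 8.5, 9.0, 0.0, 0.0, 0.0, 0.0, 0.0, 0.0], [7.5, 8.5, 9.0, 0.0, 0.0, 0.0, 0.0, 0.0, 0.0], [7.5, 8.5, 9.0, 0.0, 0.0, 0.0, 0.0, 0.0, 0.0]]
`print(gradients)` → prints [7.5, 8.5, 9.0, 0.0, 0.0, 0.0, 0.0, 0.0, 0.0]
`print(grad_refs[0] is grad_refs[1])` → prints True

Answer:
[7.5, 8.5, 9.0, 0.0, 0.0, 0.0, 0.0, 0.0, 0.0]
True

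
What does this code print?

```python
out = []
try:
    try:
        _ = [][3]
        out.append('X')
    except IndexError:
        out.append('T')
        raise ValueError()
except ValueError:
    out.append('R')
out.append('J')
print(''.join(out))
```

Execution trace: 'T' (inner except IndexError) → 'R' (outer except ValueError) → 'J' (after the try/except). Output: TRJ

Answer: TRJ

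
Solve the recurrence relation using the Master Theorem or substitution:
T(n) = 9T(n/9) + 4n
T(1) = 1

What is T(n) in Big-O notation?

By Master Theorem: a=9, b=9, f(n)=4n. Since log_9(9) = 1 and f(n) = Θ(n^1), Case 2 applies. T(n) = O(n log n).

Answer: O(n log n)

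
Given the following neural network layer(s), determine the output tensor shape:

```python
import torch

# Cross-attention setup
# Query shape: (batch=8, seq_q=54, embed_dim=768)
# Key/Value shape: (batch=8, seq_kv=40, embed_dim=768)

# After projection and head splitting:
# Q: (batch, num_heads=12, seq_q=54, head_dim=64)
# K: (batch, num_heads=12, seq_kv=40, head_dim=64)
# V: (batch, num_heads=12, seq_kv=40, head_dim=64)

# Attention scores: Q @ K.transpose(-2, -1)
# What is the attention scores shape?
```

Input: (8, 54, 768) -> Output: (8, 12, 54, 40)

Answer: (8, 12, 54, 40)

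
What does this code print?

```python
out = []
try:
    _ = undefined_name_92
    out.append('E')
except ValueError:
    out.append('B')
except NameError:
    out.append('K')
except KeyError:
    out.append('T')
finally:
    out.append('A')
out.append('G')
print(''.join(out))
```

Execution trace: 'K' (except NameError) → 'A' (finally) → 'G' (after the try/except). Output: KAG

Answer: KAG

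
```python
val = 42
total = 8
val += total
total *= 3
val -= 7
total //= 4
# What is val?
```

Trace:
`val = 42` → val = 42
`total = 8` → total = 8
`val += total` → val = 50
`total *= 3` → total = 24
`val -= 7` → val = 43
`total //= 4` → total = 6
So val = 43

Answer: 43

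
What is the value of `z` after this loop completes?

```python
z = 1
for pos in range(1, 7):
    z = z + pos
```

Start at 1, add 1 through 6
`z` takes the values: 1 → 2 → 4 → 7 → 11 → 16 → 22

Answer: 22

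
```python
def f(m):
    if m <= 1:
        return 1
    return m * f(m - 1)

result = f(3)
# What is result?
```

f(3) = 3 * 2 * 1 = 6

Answer: 6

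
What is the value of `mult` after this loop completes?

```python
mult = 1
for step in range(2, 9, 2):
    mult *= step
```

Product of even numbers 2 to 8
`mult` takes the values: 1 → 2 → 8 → 48 → 384

Answer: 384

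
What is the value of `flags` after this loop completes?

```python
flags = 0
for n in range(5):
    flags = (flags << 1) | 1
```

Build 5 consecutive 1-bits: 0b11111
`flags` takes the values: 0 → 1 → 3 → 7 → 15 → 31

Answer: 31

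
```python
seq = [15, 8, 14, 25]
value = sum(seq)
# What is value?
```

Trace:
`seq = [15, 8, 14, 25]` → seq = [15, 8, 14, 25]
`value = sum(seq)` → value = 62
So value = 62

Answer: 62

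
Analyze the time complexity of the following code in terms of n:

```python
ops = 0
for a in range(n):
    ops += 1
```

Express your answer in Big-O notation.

Each loop level contributes: n. Multiplying the contributions gives O(n).

Answer: O(n)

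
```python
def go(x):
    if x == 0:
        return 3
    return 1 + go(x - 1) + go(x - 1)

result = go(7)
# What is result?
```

go(x) = 1 + 2·go(x-1), go(0)=3. Closed form: (3+1)·2^7 - 1 = 511.

Answer: 511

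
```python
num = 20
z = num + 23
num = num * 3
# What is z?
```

Trace:
`num = 20` → num = 20
`z = num + 23` → z = 43
`num = num * 3` → num = 60
So z = 43

Answer: 43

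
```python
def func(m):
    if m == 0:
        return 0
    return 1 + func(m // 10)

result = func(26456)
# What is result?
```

Count of digits of 26456: 5

Answer: 5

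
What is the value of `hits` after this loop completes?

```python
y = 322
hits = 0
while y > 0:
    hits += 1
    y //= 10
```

Count digits by repeated division by 10
`hits` takes the values: 0 → 1 → 2 → 3

Answer: 3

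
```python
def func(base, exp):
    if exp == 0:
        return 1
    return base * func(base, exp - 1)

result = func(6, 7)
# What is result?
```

func(6, 7) = 6 * 6 * 6 * 6 * 6 * 6 * 6 = 279936

Answer: 279936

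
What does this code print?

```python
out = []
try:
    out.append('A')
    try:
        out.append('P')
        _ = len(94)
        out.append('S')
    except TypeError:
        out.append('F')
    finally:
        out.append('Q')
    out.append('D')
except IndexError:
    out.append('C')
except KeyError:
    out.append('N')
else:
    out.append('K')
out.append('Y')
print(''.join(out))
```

Execution trace: 'A' (try body) → 'P' (inner try body) → 'F' (inner except TypeError) → 'Q' (inner finally) → 'D' (try body, no exception) → 'K' (else) → 'Y' (after the try/except). Output: APFQDKY

Answer: APFQDKY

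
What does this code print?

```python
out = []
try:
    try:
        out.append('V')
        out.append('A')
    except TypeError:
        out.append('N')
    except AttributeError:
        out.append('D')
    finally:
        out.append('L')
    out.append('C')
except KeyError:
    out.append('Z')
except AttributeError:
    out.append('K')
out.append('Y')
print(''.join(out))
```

Execution trace: 'V' (inner try body) → 'A' (inner try body, no exception) → 'L' (inner finally) → 'C' (try body, no exception) → 'Y' (after the try/except). Output: VALCY

Answer: VALCY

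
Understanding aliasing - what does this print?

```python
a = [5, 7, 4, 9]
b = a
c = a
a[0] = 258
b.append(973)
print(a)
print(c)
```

Key concept: multiple aliases.
Step by step:
`a = [5, 7, 4, 9]` → a = [5, 7, 4, 9]
`b = a` → b = [5, 7, 4, 9] (same object as a)
`c = a` → c = [5, 7, 4, 9] (same object as a, b)
`a[0] = 258` → a = [258, 7, 4, 9] (same object as b, c); b = [258, 7, 4, 9] (same object as a, c); c = [258, 7, 4, 9] (same object as a, b)
`b.append(973)` → a = [258, 7, 4, 9, 973] (same object as b, c); b = [258, 7, 4, 9, 973] (same object as a, c); c = [258, 7, 4, 9, 973] (same object as a, b)
`print(a)` → prints [258, 7, 4, 9, 973]
`print(c)` → prints [258, 7, 4, 9, 973]

Answer:
[258, 7, 4, 9, 973]
[258, 7, 4, 9, 973]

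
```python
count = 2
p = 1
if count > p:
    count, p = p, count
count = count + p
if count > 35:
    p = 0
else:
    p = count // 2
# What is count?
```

Trace:
`count = 2` → count = 2
`p = 1` → p = 1
`if count > p: ...` → count > p is True → count = 1; p = 2
`count = count + p` → count = 3
`if count > 35: ...` → count > 35 is False, take else branch → p = 1
So count = 3

Answer: 3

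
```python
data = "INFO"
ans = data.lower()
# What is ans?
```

Trace:
`data = "INFO"` → data = 'INFO'
`ans = data.lower()` → ans = 'info'
So ans = 'info'

Answer: 'info'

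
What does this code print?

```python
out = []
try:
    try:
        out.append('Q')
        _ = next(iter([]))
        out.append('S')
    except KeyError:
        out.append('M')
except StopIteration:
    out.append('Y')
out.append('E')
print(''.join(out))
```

Execution trace: 'Q' (try body) → 'Y' (outer except StopIteration) → 'E' (after the try/except). Output: QYE

Answer: QYE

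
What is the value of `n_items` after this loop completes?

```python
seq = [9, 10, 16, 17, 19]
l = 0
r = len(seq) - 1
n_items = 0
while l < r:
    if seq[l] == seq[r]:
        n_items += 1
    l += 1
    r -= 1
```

Count matching pairs from ends
`n_items` takes the values: 0

Answer: 0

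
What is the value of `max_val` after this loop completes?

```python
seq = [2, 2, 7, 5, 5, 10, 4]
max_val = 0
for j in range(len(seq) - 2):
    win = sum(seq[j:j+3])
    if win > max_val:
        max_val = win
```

Max sum of 3-element window in [2, 2, 7, 5, 5, 10, 4]
`max_val` takes the values: 0 → 11 → 14 → 17 → 20

Answer: 20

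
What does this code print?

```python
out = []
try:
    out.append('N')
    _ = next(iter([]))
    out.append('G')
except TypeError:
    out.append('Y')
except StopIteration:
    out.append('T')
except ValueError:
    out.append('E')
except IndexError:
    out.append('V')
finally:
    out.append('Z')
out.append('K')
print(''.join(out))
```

Execution trace: 'N' (try body) → 'T' (except StopIteration) → 'Z' (finally) → 'K' (after the try/except). Output: NTZK

Answer: NTZK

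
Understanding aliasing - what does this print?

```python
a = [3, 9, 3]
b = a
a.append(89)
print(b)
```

Key concept: basic list aliasing.
Step by step:
`a = [3, 9, 3]` → a = [3, 9, 3]
`b = a` → b = [3, 9, 3] (same object as a)
`a.append(89)` → a = [3, 9, 3, 89] (same object as b); b = [3, 9, 3, 89] (same object as a)
`print(b)` → prints [3, 9, 3, 89]

Answer: [3, 9, 3, 89]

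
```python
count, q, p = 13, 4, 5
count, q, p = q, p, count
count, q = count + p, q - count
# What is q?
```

Trace:
`count, q, p = 13, 4, 5` → count = 13; q = 4; p = 5
`count, q, p = q, p, count` → count = 4; q = 5; p = 13
`count, q = count + p, q - count` → count = 17; q = 1
So q = 1

Answer: 1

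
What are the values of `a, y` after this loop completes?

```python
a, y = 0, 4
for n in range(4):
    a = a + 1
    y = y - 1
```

a goes 0→4, y goes 4→0
`a, y` takes the values: (0, 4) → (1, 4) → (1, 3) → (2, 3) → (2, 2) → (3, 2) → (3, 1) → (4, 1) → (4, 0)

Answer: 4, 0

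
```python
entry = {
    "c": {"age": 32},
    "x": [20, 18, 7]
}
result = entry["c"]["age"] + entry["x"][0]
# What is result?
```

Trace:
`entry = { ...` → entry = {'c': {'age': 32}, 'x': [20, 18, 7]}
`result = entry["c"]["age"] + entry["x"][0]` → result = 52
So result = 52

Answer: 52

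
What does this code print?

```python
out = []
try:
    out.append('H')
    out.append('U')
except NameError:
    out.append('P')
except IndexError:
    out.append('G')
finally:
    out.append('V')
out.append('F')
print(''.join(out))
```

Execution trace: 'H' (try body) → 'U' (try body, no exception) → 'V' (finally) → 'F' (after the try/except). Output: HUVF

Answer: HUVF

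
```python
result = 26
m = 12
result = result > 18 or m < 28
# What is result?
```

Trace:
`result = 26` → result = 26
`m = 12` → m = 12
`result = result > 18 or m < 28` → result = True
So result = True

Answer: True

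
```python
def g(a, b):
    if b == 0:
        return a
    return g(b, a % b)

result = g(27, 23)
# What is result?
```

g(27, 23) -> g(23, 4) -> g(4, 3) -> g(3, 1) -> g(1, 0) -> 1

Answer: 1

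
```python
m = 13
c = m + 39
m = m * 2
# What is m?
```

Trace:
`m = 13` → m = 13
`c = m + 39` → c = 52
`m = m * 2` → m = 26
So m = 26

Answer: 26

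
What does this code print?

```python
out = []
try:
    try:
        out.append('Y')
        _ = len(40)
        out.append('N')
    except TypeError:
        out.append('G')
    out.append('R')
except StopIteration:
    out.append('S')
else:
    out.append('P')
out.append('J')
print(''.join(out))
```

Execution trace: 'Y' (inner try body) → 'G' (inner except TypeError) → 'R' (try body, no exception) → 'P' (else) → 'J' (after the try/except). Output: YGRPJ

Answer: YGRPJ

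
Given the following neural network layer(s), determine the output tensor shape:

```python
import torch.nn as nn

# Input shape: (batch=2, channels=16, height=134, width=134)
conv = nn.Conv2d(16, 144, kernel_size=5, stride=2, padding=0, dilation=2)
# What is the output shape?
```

Input: (2, 16, 134, 134) -> Output: (2, 144, 63, 63)

Answer: (2, 144, 63, 63)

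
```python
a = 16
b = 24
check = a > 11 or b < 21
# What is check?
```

Trace:
`a = 16` → a = 16
`b = 24` → b = 24
`check = a > 11 or b < 21` → check = True
So check = True

Answer: True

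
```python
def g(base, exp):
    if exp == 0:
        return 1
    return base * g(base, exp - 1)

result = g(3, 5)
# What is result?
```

g(3, 5) = 3 * 3 * 3 * 3 * 3 = 243

Answer: 243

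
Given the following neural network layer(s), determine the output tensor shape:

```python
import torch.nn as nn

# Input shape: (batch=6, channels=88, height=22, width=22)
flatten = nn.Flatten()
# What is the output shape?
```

Input: (6, 88, 22, 22) -> Output: (6, 42592)

Answer: (6, 42592)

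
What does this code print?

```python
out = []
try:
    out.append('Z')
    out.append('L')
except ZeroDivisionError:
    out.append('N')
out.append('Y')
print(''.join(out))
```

Execution trace: 'Z' (try body) → 'L' (try body, no exception) → 'Y' (after the try/except). Output: ZLY

Answer: ZLY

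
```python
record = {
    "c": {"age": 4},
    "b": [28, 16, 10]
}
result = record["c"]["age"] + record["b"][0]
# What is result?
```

Trace:
`record = { ...` → record = {'c': {'age': 4}, 'b': [28, 16, 10]}
`result = record["c"]["age"] + record["b"][0]` → result = 32
So result = 32

Answer: 32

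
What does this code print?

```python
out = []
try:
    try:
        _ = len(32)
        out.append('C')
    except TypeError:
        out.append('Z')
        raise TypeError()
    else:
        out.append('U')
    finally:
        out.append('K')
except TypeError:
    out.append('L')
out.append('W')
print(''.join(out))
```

Execution trace: 'Z' (inner except TypeError) → 'K' (inner finally) → 'L' (outer except TypeError) → 'W' (after the try/except). Output: ZKLW

Answer: ZKLW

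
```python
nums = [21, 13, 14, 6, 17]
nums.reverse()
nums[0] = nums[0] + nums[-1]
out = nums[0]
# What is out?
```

Trace:
`nums = [21, 13, 14, 6, 17]` → nums = [21, 13, 14, 6, 17]
`nums.reverse()` → nums = [17, 6, 14, 13, 21]
`nums[0] = nums[0] + nums[-1]` → nums = [38, 6, 14, 13, 21]
`out = nums[0]` → out = 38
So out = 38

Answer: 38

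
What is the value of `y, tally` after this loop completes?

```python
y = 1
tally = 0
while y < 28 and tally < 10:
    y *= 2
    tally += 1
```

Double until >= 28 or 10 iterations
`y, tally` takes the values: (1, 0) → (2, 0) → (2, 1) → (4, 1) → (4, 2) → (8, 2) → (8, 3) → (16, 3) → (16, 4) → (32, 4) → (32, 5)

Answer: 32, 5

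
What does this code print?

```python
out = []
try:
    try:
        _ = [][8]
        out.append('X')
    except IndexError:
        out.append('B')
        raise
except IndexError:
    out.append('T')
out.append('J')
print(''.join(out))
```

Execution trace: 'B' (except IndexError) → 'T' (outer except IndexError) → 'J' (after the try/except). Output: BTJ

Answer: BTJ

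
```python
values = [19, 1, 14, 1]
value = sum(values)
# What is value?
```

Trace:
`values = [19, 1, 14, 1]` → values = [19, 1, 14, 1]
`value = sum(values)` → value = 35
So value = 35

Answer: 35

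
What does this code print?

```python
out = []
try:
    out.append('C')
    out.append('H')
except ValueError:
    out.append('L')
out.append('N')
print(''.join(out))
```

Execution trace: 'C' (try body) → 'H' (try body, no exception) → 'N' (after the try/except). Output: CHN

Answer: CHN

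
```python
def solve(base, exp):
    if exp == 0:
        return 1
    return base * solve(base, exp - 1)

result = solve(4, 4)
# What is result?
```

solve(4, 4) = 4 * 4 * 4 * 4 = 256

Answer: 256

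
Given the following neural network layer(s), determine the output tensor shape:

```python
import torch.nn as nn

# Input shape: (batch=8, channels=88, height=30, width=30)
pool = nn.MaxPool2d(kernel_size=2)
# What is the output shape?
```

Input: (8, 88, 30, 30) -> Output: (8, 88, 15, 15)

Answer: (8, 88, 15, 15)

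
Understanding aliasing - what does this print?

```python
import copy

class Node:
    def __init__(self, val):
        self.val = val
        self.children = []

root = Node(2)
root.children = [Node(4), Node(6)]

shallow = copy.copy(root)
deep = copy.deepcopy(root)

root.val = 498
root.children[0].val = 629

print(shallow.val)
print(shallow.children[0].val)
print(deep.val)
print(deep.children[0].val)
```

Key concept: deep copy with custom objects.
Step by step:
`root = Node(2)` → root = Node(val=2, children=[])
`root.children = [Node(4), Node(6)]` → root = Node(val=2, children=[Node(val=4, children=[]), Node(val=6, children=[])])
`shallow = copy.copy(root)` → shallow = Node(val=2, children=[Node(val=4, children=[]), Node(val=6, children=[])])
`deep = copy.deepcopy(root)` → deep = Node(val=2, children=[Node(val=4, children=[]), Node(val=6, children=[])])
`root.val = 498` → root = Node(val=498, children=[Node(val=4, children=[]), Node(val=6, children=[])])
`root.children[0].val = 629` → root = Node(val=498, children=[Node(val=629, children=[]), Node(val=6, children=[])]); shallow = Node(val=2, children=[Node(val=629, children=[]), Node(val=6, children=[])])
`print(shallow.val)` → prints 2
`print(shallow.children[0].val)` → prints 629
`print(deep.val)` → prints 2
`print(deep.children[0].val)` → prints 4

Answer:
2
629
2
4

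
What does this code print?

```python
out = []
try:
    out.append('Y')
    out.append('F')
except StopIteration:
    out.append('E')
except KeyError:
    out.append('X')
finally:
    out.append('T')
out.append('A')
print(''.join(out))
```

Execution trace: 'Y' (try body) → 'F' (try body, no exception) → 'T' (finally) → 'A' (after the try/except). Output: YFTA

Answer: YFTA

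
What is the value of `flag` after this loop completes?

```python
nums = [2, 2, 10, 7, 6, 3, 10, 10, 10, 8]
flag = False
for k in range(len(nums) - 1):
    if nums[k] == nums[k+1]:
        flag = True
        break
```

Check consecutive duplicates in [2, 2, 10, 7, 6, 3, 10, 10, 10, 8]
`flag` takes the values: False → True

Answer: True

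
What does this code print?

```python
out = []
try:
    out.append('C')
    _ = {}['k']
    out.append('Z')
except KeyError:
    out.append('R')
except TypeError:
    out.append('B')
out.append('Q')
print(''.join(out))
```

Execution trace: 'C' (try body) → 'R' (except KeyError) → 'Q' (after the try/except). Output: CRQ

Answer: CRQ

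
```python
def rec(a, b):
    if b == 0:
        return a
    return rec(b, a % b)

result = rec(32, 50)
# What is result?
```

rec(32, 50) -> rec(50, 32) -> rec(32, 18) -> rec(18, 14) -> rec(14, 4) -> rec(4, 2) -> rec(2, 0) -> 2

Answer: 2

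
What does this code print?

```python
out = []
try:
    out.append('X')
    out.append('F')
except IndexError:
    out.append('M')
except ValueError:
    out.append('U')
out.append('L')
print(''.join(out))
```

Execution trace: 'X' (try body) → 'F' (try body, no exception) → 'L' (after the try/except). Output: XFL

Answer: XFL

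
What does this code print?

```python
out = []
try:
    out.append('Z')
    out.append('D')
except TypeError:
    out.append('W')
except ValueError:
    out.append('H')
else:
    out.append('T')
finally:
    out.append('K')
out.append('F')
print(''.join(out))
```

Execution trace: 'Z' (try body) → 'D' (try body, no exception) → 'T' (else) → 'K' (finally) → 'F' (after the try/except). Output: ZDTKF

Answer: ZDTKF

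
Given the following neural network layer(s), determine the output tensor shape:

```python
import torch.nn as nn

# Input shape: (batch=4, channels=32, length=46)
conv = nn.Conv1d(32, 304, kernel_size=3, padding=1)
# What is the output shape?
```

Input: (4, 32, 46) -> Output: (4, 304, 46)

Answer: (4, 304, 46)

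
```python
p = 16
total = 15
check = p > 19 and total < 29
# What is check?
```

Trace:
`p = 16` → p = 16
`total = 15` → total = 15
`check = p > 19 and total < 29` → check = False
So check = False

Answer: False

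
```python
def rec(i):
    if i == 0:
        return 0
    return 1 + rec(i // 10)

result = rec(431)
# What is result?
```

Count of digits of 431: 3

Answer: 3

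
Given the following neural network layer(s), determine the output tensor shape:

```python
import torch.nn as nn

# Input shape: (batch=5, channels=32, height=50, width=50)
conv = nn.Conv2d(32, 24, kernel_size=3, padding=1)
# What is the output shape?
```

Input: (5, 32, 50, 50) -> Output: (5, 24, 50, 50)

Answer: (5, 24, 50, 50)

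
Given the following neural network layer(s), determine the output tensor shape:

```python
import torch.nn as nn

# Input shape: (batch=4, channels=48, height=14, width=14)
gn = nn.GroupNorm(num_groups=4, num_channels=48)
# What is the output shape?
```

Input: (4, 48, 14, 14) -> Output: (4, 48, 14, 14)

Answer: (4, 48, 14, 14)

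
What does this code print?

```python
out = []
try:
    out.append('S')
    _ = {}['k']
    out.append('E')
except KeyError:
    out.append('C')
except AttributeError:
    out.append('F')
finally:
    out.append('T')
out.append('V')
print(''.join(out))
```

Execution trace: 'S' (try body) → 'C' (except KeyError) → 'T' (finally) → 'V' (after the try/except). Output: SCTV

Answer: SCTV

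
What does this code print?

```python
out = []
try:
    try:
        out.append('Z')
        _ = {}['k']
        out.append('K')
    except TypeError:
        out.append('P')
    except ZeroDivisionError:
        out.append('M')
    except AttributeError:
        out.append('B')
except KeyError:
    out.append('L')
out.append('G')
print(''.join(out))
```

Execution trace: 'Z' (try body) → 'L' (outer except KeyError) → 'G' (after the try/except). Output: ZLG

Answer: ZLG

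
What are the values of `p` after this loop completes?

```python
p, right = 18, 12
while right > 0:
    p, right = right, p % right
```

GCD of 18 and 12
`p` takes the values: 18 → 12 → 6

Answer: 6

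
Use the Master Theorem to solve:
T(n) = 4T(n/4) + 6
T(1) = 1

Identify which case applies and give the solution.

a=4, b=4, f(n)=6. log_4(4) = 1. Since c=0 < 1, Case 1 applies: T(n) = Θ(n^log_b(a)) = O(n).

Answer: O(n) - Case 1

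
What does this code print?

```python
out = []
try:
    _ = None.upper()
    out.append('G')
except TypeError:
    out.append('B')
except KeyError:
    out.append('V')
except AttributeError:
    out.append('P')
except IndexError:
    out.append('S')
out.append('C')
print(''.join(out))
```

Execution trace: 'P' (except AttributeError) → 'C' (after the try/except). Output: PC

Answer: PC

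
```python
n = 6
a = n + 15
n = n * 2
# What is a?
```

Trace:
`n = 6` → n = 6
`a = n + 15` → a = 21
`n = n * 2` → n = 12
So a = 21

Answer: 21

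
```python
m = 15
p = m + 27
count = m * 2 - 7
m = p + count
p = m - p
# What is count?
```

Trace:
`m = 15` → m = 15
`p = m + 27` → p = 42
`count = m * 2 - 7` → count = 23
`m = p + count` → m = 65
`p = m - p` → p = 23
So count = 23

Answer: 23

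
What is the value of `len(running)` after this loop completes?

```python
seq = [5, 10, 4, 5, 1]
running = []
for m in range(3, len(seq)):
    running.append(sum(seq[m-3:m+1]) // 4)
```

Number of 4-element averages
`running` takes the values: [] → [6] → [6, 5]
So `len(running)` = 2

Answer: 2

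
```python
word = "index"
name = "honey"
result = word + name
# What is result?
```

Trace:
`word = "index"` → word = 'index'
`name = "honey"` → name = 'honey'
`result = word + name` → result = 'indexhoney'
So result = 'indexhoney'

Answer: 'indexhoney'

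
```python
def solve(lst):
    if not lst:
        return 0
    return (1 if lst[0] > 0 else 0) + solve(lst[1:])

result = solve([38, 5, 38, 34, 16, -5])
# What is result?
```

Count of positive elements in [38, 5, 38, 34, 16, -5] = 5

Answer: 5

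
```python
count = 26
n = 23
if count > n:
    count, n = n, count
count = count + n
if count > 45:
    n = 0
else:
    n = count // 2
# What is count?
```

Trace:
`count = 26` → count = 26
`n = 23` → n = 23
`if count > n: ...` → count > n is True → count = 23; n = 26
`count = count + n` → count = 49
`if count > 45: ...` → count > 45 is True → n = 0
So count = 49

Answer: 49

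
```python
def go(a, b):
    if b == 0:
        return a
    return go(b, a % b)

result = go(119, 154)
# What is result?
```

go(119, 154) -> go(154, 119) -> go(119, 35) -> go(35, 14) -> go(14, 7) -> go(7, 0) -> 7

Answer: 7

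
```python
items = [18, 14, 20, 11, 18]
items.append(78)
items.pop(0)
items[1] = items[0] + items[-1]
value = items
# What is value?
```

Trace:
`items = [18, 14, 20, 11, 18]` → items = [18, 14, 20, 11, 18]
`items.append(78)` → items = [18, 14, 20, 11, 18, 78]
`items.pop(0)` → items = [14, 20, 11, 18, 78]
`items[1] = items[0] + items[-1]` → items = [14, 92, 11, 18, 78]
`value = items` → value = [14, 92, 11, 18, 78]
So value = [14, 92, 11, 18, 78]

Answer: [14, 92, 11, 18, 78]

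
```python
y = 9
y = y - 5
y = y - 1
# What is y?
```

Trace:
`y = 9` → y = 9
`y = y - 5` → y = 4
`y = y - 1` → y = 3
So y = 3

Answer: 3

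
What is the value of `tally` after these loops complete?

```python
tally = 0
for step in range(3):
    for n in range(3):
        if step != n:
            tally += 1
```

3² - 3 (exclude diagonal)
`tally` takes the values: 0 → 1 → 2 → 3 → 4 → 5 → 6

Answer: 6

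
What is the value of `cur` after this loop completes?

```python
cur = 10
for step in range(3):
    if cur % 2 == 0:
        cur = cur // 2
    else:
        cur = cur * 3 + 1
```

Collatz-style transformation from 10
`cur` takes the values: 10 → 5 → 16 → 8

Answer: 8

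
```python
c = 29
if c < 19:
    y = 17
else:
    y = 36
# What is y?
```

Trace:
`c = 29` → c = 29
`if c < 19: ...` → c < 19 is False, take else branch → y = 36
So y = 36

Answer: 36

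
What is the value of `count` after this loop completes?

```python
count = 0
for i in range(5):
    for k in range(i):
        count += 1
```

Triangle number: 0+1+2+...+4
`count` takes the values: 0 → 1 → 2 → 3 → 4 → 5 → 6 → 7 → 8 → 9 → 10

Answer: 10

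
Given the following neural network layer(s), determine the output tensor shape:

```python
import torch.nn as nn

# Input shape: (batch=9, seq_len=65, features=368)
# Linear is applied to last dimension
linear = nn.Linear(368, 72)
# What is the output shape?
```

Input: (9, 65, 368) -> Output: (9, 65, 72)

Answer: (9, 65, 72)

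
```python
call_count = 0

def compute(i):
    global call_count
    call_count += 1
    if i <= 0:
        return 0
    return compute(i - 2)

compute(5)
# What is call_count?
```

Linear recursion stepping by 2: 4 calls from i=5 down to ≤0.

Answer: 4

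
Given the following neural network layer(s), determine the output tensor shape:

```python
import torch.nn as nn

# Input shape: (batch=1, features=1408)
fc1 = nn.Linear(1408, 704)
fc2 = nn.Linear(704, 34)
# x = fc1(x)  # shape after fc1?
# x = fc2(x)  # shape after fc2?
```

Input: (1, 1408) -> after fc1: (1, 704) -> Output: (1, 34)

Answer: (1, 34)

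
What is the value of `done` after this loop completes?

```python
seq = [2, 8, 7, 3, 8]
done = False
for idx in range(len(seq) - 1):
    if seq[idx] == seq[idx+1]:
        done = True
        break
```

Check consecutive duplicates in [2, 8, 7, 3, 8]
`done` takes the values: False

Answer: False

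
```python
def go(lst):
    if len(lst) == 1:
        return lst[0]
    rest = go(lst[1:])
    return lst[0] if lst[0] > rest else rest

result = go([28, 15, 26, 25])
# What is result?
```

Recursive max over [28, 15, 26, 25] = 28

Answer: 28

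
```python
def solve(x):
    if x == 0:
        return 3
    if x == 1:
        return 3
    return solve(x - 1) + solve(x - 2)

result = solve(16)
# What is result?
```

Build up from base cases: solve(0)=3, solve(1)=3, solve(2)=6, solve(3)=9, solve(4)=15, solve(5)=24, solve(6)=39, ..., solve(16)=4791

Answer: 4791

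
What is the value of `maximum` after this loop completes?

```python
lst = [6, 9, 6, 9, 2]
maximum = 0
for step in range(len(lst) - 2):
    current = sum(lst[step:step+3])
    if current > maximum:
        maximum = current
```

Max sum of 3-element window in [6, 9, 6, 9, 2]
`maximum` takes the values: 0 → 21 → 24

Answer: 24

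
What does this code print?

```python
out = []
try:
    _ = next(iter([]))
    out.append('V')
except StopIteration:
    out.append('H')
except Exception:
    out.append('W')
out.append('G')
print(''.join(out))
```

Execution trace: 'H' (except StopIteration) → 'G' (after the try/except). Output: HG

Answer: HG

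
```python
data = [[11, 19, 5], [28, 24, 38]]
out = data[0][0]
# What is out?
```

Trace:
`data = [[11, 19, 5], [28, 24, 38]]` → data = [[11, 19, 5], [28, 24, 38]]
`out = data[0][0]` → out = 11
So out = 11

Answer: 11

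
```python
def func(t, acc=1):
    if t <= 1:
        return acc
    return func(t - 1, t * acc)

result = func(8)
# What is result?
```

Accumulator trace (n, acc): (8, 1) -> (7, 8) -> (6, 56) -> (5, 336) -> (4, 1680) -> (3, 6720) -> (2, 20160) -> (1, 40320) -> return 40320

Answer: 40320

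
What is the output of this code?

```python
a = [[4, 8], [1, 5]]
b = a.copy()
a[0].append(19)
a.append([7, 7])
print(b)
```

Key concept: shallow copy with nested lists.
Step by step:
`a = [[4, 8], [1, 5]]` → a = [[4, 8], [1, 5]]
`b = a.copy()` → b = [[4, 8], [1, 5]]
`a[0].append(19)` → a = [[4, 8, 19], [1, 5]]; b = [[4, 8, 19], [1, 5]]
`a.append([7, 7])` → a = [[4, 8, 19], [1, 5], [7, 7]]
`print(b)` → prints [[4, 8, 19], [1, 5]]

Answer: [[4, 8, 19], [1, 5]]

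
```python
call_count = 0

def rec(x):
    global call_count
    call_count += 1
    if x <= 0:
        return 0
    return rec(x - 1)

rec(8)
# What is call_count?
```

Linear recursion stepping by 1: 9 calls from x=8 down to ≤0.

Answer: 9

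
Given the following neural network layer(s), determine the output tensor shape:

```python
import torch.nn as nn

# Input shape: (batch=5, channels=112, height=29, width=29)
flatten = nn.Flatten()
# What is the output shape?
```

Input: (5, 112, 29, 29) -> Output: (5, 94192)

Answer: (5, 94192)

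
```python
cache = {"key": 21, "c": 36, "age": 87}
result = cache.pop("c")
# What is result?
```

Trace:
`cache = {"key": 21, "c": 36, "age": 87}` → cache = {'key': 21, 'c': 36, 'age': 87}
`result = cache.pop("c")` → cache = {'key': 21, 'age': 87}; result = 36
So result = 36

Answer: 36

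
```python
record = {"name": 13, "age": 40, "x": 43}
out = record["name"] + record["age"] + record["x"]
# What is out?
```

Trace:
`record = {"name": 13, "age": 40, "x": 43}` → record = {'name': 13, 'age': 40, 'x': 43}
`out = record["name"] + record["age"] + record["x"]` → out = 96
So out = 96

Answer: 96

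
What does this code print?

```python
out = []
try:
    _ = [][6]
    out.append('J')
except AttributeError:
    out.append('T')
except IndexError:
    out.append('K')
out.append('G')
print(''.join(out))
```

Execution trace: 'K' (except IndexError) → 'G' (after the try/except). Output: KG

Answer: KG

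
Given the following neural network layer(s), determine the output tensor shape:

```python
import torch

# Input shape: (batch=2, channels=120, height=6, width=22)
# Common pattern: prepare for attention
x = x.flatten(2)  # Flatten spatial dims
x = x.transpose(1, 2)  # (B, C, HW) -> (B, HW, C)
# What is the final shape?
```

Input: (2, 120, 6, 22) -> after flatten(2): (2, 120, 132) -> Output: (2, 132, 120)

Answer: (2, 132, 120)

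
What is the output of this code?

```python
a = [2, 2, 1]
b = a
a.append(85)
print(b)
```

Key concept: basic list aliasing.
Step by step:
`a = [2, 2, 1]` → a = [2, 2, 1]
`b = a` → b = [2, 2, 1] (same object as a)
`a.append(85)` → a = [2, 2, 1, 85] (same object as b); b = [2, 2, 1, 85] (same object as a)
`print(b)` → prints [2, 2, 1, 85]

Answer: [2, 2, 1, 85]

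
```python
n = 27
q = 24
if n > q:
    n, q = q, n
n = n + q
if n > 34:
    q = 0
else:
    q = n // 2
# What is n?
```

Trace:
`n = 27` → n = 27
`q = 24` → q = 24
`if n > q: ...` → n > q is True → n = 24; q = 27
`n = n + q` → n = 51
`if n > 34: ...` → n > 34 is True → q = 0
So n = 51

Answer: 51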